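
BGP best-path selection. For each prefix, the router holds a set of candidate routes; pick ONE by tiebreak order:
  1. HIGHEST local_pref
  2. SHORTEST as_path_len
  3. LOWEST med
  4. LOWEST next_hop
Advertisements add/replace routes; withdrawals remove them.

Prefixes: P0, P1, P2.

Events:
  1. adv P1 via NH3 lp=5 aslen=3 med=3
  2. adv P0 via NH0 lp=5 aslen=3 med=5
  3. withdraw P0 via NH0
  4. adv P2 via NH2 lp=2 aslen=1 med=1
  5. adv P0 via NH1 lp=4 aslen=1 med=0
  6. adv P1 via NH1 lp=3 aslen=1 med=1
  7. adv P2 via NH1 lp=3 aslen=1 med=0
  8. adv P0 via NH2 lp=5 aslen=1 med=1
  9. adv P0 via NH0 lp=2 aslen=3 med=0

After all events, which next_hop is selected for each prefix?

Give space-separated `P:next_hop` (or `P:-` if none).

Op 1: best P0=- P1=NH3 P2=-
Op 2: best P0=NH0 P1=NH3 P2=-
Op 3: best P0=- P1=NH3 P2=-
Op 4: best P0=- P1=NH3 P2=NH2
Op 5: best P0=NH1 P1=NH3 P2=NH2
Op 6: best P0=NH1 P1=NH3 P2=NH2
Op 7: best P0=NH1 P1=NH3 P2=NH1
Op 8: best P0=NH2 P1=NH3 P2=NH1
Op 9: best P0=NH2 P1=NH3 P2=NH1

Answer: P0:NH2 P1:NH3 P2:NH1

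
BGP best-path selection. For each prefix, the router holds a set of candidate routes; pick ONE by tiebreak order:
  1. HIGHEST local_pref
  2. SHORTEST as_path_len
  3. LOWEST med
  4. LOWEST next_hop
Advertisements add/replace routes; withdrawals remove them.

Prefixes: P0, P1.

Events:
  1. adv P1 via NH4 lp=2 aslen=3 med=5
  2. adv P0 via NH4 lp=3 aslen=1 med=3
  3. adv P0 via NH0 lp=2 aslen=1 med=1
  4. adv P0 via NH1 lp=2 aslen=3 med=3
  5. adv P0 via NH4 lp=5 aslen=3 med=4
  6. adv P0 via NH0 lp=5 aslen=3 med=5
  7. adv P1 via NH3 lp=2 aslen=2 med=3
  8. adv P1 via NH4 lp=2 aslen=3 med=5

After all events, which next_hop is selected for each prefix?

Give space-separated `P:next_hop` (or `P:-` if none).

Answer: P0:NH4 P1:NH3

Derivation:
Op 1: best P0=- P1=NH4
Op 2: best P0=NH4 P1=NH4
Op 3: best P0=NH4 P1=NH4
Op 4: best P0=NH4 P1=NH4
Op 5: best P0=NH4 P1=NH4
Op 6: best P0=NH4 P1=NH4
Op 7: best P0=NH4 P1=NH3
Op 8: best P0=NH4 P1=NH3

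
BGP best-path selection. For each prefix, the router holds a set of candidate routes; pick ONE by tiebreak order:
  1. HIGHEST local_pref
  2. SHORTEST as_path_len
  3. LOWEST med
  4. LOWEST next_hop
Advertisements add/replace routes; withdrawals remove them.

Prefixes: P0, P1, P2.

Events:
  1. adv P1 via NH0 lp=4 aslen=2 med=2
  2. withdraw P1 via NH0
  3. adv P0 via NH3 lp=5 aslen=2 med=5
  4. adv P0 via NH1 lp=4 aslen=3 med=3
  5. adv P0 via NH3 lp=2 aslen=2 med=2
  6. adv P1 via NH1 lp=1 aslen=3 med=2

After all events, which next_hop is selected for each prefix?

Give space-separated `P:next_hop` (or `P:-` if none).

Op 1: best P0=- P1=NH0 P2=-
Op 2: best P0=- P1=- P2=-
Op 3: best P0=NH3 P1=- P2=-
Op 4: best P0=NH3 P1=- P2=-
Op 5: best P0=NH1 P1=- P2=-
Op 6: best P0=NH1 P1=NH1 P2=-

Answer: P0:NH1 P1:NH1 P2:-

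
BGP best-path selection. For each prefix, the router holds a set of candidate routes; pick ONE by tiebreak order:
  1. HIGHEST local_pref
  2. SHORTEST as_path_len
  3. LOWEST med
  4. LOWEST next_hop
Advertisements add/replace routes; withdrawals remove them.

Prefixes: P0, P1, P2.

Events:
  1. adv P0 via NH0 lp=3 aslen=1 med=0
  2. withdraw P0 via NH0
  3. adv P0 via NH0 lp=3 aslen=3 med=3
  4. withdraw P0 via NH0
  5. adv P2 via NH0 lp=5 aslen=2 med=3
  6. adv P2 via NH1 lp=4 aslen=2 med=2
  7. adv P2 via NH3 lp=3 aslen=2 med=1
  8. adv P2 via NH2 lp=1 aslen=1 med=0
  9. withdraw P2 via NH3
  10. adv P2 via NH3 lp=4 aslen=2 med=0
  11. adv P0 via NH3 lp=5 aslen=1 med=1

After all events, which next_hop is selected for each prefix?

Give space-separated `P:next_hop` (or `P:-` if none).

Answer: P0:NH3 P1:- P2:NH0

Derivation:
Op 1: best P0=NH0 P1=- P2=-
Op 2: best P0=- P1=- P2=-
Op 3: best P0=NH0 P1=- P2=-
Op 4: best P0=- P1=- P2=-
Op 5: best P0=- P1=- P2=NH0
Op 6: best P0=- P1=- P2=NH0
Op 7: best P0=- P1=- P2=NH0
Op 8: best P0=- P1=- P2=NH0
Op 9: best P0=- P1=- P2=NH0
Op 10: best P0=- P1=- P2=NH0
Op 11: best P0=NH3 P1=- P2=NH0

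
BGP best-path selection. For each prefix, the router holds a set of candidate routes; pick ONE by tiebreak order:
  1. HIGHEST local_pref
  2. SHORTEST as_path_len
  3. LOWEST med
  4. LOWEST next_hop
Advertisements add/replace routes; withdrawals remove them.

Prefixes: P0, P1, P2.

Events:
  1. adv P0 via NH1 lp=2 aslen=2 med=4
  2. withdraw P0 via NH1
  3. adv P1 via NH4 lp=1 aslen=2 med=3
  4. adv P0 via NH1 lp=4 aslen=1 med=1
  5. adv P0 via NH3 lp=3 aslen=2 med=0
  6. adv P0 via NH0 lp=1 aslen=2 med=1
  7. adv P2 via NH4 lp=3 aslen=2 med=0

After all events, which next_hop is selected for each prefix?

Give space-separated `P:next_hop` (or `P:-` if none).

Answer: P0:NH1 P1:NH4 P2:NH4

Derivation:
Op 1: best P0=NH1 P1=- P2=-
Op 2: best P0=- P1=- P2=-
Op 3: best P0=- P1=NH4 P2=-
Op 4: best P0=NH1 P1=NH4 P2=-
Op 5: best P0=NH1 P1=NH4 P2=-
Op 6: best P0=NH1 P1=NH4 P2=-
Op 7: best P0=NH1 P1=NH4 P2=NH4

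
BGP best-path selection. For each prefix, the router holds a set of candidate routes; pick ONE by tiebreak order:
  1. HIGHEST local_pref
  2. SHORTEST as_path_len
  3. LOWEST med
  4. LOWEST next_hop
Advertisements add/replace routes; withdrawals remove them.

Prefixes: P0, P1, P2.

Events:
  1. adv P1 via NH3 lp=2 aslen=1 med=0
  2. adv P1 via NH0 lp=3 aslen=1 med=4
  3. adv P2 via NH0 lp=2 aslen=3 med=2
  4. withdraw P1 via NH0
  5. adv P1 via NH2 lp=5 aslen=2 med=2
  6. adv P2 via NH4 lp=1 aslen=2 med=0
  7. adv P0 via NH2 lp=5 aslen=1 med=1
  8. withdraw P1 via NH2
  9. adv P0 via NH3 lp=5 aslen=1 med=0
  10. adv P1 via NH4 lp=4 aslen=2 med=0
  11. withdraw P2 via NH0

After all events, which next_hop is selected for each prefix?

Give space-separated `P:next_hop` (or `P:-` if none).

Answer: P0:NH3 P1:NH4 P2:NH4

Derivation:
Op 1: best P0=- P1=NH3 P2=-
Op 2: best P0=- P1=NH0 P2=-
Op 3: best P0=- P1=NH0 P2=NH0
Op 4: best P0=- P1=NH3 P2=NH0
Op 5: best P0=- P1=NH2 P2=NH0
Op 6: best P0=- P1=NH2 P2=NH0
Op 7: best P0=NH2 P1=NH2 P2=NH0
Op 8: best P0=NH2 P1=NH3 P2=NH0
Op 9: best P0=NH3 P1=NH3 P2=NH0
Op 10: best P0=NH3 P1=NH4 P2=NH0
Op 11: best P0=NH3 P1=NH4 P2=NH4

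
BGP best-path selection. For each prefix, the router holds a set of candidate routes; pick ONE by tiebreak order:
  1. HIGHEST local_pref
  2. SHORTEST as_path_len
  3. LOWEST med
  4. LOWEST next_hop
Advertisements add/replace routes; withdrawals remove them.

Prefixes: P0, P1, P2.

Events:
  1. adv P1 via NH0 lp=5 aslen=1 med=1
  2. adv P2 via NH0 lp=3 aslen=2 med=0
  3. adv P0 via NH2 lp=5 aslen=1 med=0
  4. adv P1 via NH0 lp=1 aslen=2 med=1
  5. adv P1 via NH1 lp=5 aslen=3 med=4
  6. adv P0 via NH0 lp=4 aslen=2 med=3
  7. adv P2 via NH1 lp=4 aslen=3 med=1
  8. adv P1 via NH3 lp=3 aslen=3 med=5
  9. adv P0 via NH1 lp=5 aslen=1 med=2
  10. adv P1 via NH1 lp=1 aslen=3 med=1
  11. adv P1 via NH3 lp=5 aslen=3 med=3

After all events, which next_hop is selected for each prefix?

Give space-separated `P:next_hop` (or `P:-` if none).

Answer: P0:NH2 P1:NH3 P2:NH1

Derivation:
Op 1: best P0=- P1=NH0 P2=-
Op 2: best P0=- P1=NH0 P2=NH0
Op 3: best P0=NH2 P1=NH0 P2=NH0
Op 4: best P0=NH2 P1=NH0 P2=NH0
Op 5: best P0=NH2 P1=NH1 P2=NH0
Op 6: best P0=NH2 P1=NH1 P2=NH0
Op 7: best P0=NH2 P1=NH1 P2=NH1
Op 8: best P0=NH2 P1=NH1 P2=NH1
Op 9: best P0=NH2 P1=NH1 P2=NH1
Op 10: best P0=NH2 P1=NH3 P2=NH1
Op 11: best P0=NH2 P1=NH3 P2=NH1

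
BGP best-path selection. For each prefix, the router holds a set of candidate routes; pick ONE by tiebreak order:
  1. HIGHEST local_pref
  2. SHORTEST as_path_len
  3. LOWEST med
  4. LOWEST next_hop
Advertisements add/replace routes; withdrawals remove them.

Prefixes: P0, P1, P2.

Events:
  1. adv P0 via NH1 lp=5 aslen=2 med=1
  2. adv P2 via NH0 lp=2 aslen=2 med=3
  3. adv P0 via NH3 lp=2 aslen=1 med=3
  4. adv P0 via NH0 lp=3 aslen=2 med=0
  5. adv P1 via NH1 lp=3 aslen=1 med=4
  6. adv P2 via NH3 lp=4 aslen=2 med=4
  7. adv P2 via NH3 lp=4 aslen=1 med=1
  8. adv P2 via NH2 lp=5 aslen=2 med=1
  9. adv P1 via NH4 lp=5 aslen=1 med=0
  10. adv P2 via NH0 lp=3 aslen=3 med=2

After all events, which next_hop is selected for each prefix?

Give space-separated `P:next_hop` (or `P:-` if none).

Answer: P0:NH1 P1:NH4 P2:NH2

Derivation:
Op 1: best P0=NH1 P1=- P2=-
Op 2: best P0=NH1 P1=- P2=NH0
Op 3: best P0=NH1 P1=- P2=NH0
Op 4: best P0=NH1 P1=- P2=NH0
Op 5: best P0=NH1 P1=NH1 P2=NH0
Op 6: best P0=NH1 P1=NH1 P2=NH3
Op 7: best P0=NH1 P1=NH1 P2=NH3
Op 8: best P0=NH1 P1=NH1 P2=NH2
Op 9: best P0=NH1 P1=NH4 P2=NH2
Op 10: best P0=NH1 P1=NH4 P2=NH2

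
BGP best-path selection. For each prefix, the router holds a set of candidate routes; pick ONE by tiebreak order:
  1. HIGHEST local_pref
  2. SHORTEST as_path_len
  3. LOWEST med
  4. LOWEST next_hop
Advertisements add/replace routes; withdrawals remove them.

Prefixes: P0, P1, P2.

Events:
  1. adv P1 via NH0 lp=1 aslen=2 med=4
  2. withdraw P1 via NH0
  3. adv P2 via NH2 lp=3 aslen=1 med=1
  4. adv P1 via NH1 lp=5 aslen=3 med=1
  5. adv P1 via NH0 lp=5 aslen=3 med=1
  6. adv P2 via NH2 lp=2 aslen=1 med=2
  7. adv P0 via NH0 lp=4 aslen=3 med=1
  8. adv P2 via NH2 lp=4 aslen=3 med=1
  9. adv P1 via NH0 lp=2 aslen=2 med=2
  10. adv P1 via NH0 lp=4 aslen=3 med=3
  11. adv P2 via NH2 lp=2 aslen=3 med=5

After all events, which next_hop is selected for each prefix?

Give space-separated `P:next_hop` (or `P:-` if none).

Answer: P0:NH0 P1:NH1 P2:NH2

Derivation:
Op 1: best P0=- P1=NH0 P2=-
Op 2: best P0=- P1=- P2=-
Op 3: best P0=- P1=- P2=NH2
Op 4: best P0=- P1=NH1 P2=NH2
Op 5: best P0=- P1=NH0 P2=NH2
Op 6: best P0=- P1=NH0 P2=NH2
Op 7: best P0=NH0 P1=NH0 P2=NH2
Op 8: best P0=NH0 P1=NH0 P2=NH2
Op 9: best P0=NH0 P1=NH1 P2=NH2
Op 10: best P0=NH0 P1=NH1 P2=NH2
Op 11: best P0=NH0 P1=NH1 P2=NH2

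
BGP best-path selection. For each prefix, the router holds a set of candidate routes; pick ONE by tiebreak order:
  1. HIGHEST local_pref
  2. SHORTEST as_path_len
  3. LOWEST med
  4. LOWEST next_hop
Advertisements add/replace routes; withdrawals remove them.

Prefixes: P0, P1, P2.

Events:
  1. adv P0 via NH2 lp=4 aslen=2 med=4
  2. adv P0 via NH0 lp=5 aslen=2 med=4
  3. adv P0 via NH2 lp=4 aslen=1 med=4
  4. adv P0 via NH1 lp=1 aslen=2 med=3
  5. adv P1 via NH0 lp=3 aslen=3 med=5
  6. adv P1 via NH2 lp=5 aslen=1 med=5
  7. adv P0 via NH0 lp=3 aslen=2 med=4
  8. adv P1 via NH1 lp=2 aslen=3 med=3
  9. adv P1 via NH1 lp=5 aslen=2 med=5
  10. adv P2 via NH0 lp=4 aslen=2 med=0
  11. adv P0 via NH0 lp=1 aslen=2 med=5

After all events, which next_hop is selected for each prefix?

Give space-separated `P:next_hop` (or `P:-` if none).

Op 1: best P0=NH2 P1=- P2=-
Op 2: best P0=NH0 P1=- P2=-
Op 3: best P0=NH0 P1=- P2=-
Op 4: best P0=NH0 P1=- P2=-
Op 5: best P0=NH0 P1=NH0 P2=-
Op 6: best P0=NH0 P1=NH2 P2=-
Op 7: best P0=NH2 P1=NH2 P2=-
Op 8: best P0=NH2 P1=NH2 P2=-
Op 9: best P0=NH2 P1=NH2 P2=-
Op 10: best P0=NH2 P1=NH2 P2=NH0
Op 11: best P0=NH2 P1=NH2 P2=NH0

Answer: P0:NH2 P1:NH2 P2:NH0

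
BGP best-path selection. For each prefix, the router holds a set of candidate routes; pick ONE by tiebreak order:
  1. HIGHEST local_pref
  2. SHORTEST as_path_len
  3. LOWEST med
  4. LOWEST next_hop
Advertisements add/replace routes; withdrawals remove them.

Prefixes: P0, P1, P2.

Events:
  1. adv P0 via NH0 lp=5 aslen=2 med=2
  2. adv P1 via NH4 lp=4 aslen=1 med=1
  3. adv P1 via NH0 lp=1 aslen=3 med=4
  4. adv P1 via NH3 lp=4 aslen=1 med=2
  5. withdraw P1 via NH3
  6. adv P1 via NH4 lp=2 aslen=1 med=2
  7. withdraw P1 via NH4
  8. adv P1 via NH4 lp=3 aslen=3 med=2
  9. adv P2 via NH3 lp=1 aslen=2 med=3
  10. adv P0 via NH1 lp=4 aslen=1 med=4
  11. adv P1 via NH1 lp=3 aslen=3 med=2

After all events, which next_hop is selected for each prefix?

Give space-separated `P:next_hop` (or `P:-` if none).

Answer: P0:NH0 P1:NH1 P2:NH3

Derivation:
Op 1: best P0=NH0 P1=- P2=-
Op 2: best P0=NH0 P1=NH4 P2=-
Op 3: best P0=NH0 P1=NH4 P2=-
Op 4: best P0=NH0 P1=NH4 P2=-
Op 5: best P0=NH0 P1=NH4 P2=-
Op 6: best P0=NH0 P1=NH4 P2=-
Op 7: best P0=NH0 P1=NH0 P2=-
Op 8: best P0=NH0 P1=NH4 P2=-
Op 9: best P0=NH0 P1=NH4 P2=NH3
Op 10: best P0=NH0 P1=NH4 P2=NH3
Op 11: best P0=NH0 P1=NH1 P2=NH3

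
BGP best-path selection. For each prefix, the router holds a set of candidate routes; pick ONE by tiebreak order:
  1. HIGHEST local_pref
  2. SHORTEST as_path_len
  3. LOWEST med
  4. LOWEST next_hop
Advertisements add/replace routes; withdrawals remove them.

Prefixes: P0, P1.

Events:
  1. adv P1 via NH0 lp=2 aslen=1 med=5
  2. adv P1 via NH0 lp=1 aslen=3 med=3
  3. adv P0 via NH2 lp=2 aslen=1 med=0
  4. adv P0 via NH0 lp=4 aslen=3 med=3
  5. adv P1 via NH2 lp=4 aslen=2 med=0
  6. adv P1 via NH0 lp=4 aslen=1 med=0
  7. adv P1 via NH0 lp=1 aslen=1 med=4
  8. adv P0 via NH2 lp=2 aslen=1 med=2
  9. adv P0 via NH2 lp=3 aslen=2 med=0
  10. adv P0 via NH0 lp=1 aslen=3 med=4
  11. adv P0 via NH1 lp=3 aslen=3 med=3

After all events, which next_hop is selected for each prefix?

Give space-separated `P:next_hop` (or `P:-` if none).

Op 1: best P0=- P1=NH0
Op 2: best P0=- P1=NH0
Op 3: best P0=NH2 P1=NH0
Op 4: best P0=NH0 P1=NH0
Op 5: best P0=NH0 P1=NH2
Op 6: best P0=NH0 P1=NH0
Op 7: best P0=NH0 P1=NH2
Op 8: best P0=NH0 P1=NH2
Op 9: best P0=NH0 P1=NH2
Op 10: best P0=NH2 P1=NH2
Op 11: best P0=NH2 P1=NH2

Answer: P0:NH2 P1:NH2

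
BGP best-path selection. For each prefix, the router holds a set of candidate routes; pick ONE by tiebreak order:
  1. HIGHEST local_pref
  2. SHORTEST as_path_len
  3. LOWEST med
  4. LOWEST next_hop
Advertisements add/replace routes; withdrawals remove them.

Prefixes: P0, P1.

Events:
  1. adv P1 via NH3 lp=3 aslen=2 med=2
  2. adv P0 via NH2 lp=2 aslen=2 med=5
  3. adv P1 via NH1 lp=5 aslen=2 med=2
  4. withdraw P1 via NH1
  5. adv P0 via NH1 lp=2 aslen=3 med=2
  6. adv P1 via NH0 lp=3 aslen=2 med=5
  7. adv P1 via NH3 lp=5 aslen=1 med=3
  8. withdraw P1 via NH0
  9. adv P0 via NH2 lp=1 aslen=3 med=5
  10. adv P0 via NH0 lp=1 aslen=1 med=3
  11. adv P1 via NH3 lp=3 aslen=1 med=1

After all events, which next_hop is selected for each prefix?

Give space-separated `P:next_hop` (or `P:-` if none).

Op 1: best P0=- P1=NH3
Op 2: best P0=NH2 P1=NH3
Op 3: best P0=NH2 P1=NH1
Op 4: best P0=NH2 P1=NH3
Op 5: best P0=NH2 P1=NH3
Op 6: best P0=NH2 P1=NH3
Op 7: best P0=NH2 P1=NH3
Op 8: best P0=NH2 P1=NH3
Op 9: best P0=NH1 P1=NH3
Op 10: best P0=NH1 P1=NH3
Op 11: best P0=NH1 P1=NH3

Answer: P0:NH1 P1:NH3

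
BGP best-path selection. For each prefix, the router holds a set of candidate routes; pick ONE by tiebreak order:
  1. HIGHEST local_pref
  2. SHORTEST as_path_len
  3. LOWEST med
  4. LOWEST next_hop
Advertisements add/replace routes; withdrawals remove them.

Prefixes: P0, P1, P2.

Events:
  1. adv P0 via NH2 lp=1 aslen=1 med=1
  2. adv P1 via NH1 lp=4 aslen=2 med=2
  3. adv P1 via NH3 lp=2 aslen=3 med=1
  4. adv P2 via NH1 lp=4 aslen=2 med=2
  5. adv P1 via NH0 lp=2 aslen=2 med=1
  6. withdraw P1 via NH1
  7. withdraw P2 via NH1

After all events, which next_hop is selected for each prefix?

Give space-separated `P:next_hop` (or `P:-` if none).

Op 1: best P0=NH2 P1=- P2=-
Op 2: best P0=NH2 P1=NH1 P2=-
Op 3: best P0=NH2 P1=NH1 P2=-
Op 4: best P0=NH2 P1=NH1 P2=NH1
Op 5: best P0=NH2 P1=NH1 P2=NH1
Op 6: best P0=NH2 P1=NH0 P2=NH1
Op 7: best P0=NH2 P1=NH0 P2=-

Answer: P0:NH2 P1:NH0 P2:-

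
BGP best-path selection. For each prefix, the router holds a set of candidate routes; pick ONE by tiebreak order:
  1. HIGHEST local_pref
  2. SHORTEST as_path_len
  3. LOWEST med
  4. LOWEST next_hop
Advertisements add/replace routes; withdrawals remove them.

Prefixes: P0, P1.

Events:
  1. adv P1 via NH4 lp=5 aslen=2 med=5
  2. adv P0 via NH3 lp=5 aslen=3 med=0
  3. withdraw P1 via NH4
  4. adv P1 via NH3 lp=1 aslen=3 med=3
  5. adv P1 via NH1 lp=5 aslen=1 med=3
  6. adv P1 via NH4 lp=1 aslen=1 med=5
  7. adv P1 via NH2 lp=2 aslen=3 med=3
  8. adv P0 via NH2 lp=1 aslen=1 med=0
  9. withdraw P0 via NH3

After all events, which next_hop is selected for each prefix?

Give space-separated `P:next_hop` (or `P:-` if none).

Answer: P0:NH2 P1:NH1

Derivation:
Op 1: best P0=- P1=NH4
Op 2: best P0=NH3 P1=NH4
Op 3: best P0=NH3 P1=-
Op 4: best P0=NH3 P1=NH3
Op 5: best P0=NH3 P1=NH1
Op 6: best P0=NH3 P1=NH1
Op 7: best P0=NH3 P1=NH1
Op 8: best P0=NH3 P1=NH1
Op 9: best P0=NH2 P1=NH1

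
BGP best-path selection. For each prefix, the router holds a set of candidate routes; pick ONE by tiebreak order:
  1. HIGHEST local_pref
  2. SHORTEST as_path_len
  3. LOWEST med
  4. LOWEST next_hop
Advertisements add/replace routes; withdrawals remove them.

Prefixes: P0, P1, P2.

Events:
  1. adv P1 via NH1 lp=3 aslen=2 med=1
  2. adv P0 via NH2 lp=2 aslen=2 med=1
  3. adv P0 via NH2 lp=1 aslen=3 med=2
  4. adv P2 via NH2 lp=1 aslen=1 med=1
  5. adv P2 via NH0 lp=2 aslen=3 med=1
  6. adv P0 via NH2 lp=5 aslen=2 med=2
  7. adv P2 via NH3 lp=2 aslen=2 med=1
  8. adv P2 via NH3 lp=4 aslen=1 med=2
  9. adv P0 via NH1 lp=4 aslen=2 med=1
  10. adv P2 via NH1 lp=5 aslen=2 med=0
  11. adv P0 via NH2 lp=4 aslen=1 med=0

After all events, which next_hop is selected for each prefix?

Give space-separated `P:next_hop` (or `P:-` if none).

Op 1: best P0=- P1=NH1 P2=-
Op 2: best P0=NH2 P1=NH1 P2=-
Op 3: best P0=NH2 P1=NH1 P2=-
Op 4: best P0=NH2 P1=NH1 P2=NH2
Op 5: best P0=NH2 P1=NH1 P2=NH0
Op 6: best P0=NH2 P1=NH1 P2=NH0
Op 7: best P0=NH2 P1=NH1 P2=NH3
Op 8: best P0=NH2 P1=NH1 P2=NH3
Op 9: best P0=NH2 P1=NH1 P2=NH3
Op 10: best P0=NH2 P1=NH1 P2=NH1
Op 11: best P0=NH2 P1=NH1 P2=NH1

Answer: P0:NH2 P1:NH1 P2:NH1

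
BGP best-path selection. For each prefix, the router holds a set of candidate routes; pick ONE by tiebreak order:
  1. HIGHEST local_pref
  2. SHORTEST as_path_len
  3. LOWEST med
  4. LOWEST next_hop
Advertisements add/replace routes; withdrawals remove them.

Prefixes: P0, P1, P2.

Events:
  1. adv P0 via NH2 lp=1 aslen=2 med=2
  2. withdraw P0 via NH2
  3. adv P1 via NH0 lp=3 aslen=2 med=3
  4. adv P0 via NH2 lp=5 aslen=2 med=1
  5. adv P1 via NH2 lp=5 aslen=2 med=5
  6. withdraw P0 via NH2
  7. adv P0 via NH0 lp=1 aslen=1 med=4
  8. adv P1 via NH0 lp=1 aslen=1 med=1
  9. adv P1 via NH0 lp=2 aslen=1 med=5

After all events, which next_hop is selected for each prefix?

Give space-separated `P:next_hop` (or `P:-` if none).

Op 1: best P0=NH2 P1=- P2=-
Op 2: best P0=- P1=- P2=-
Op 3: best P0=- P1=NH0 P2=-
Op 4: best P0=NH2 P1=NH0 P2=-
Op 5: best P0=NH2 P1=NH2 P2=-
Op 6: best P0=- P1=NH2 P2=-
Op 7: best P0=NH0 P1=NH2 P2=-
Op 8: best P0=NH0 P1=NH2 P2=-
Op 9: best P0=NH0 P1=NH2 P2=-

Answer: P0:NH0 P1:NH2 P2:-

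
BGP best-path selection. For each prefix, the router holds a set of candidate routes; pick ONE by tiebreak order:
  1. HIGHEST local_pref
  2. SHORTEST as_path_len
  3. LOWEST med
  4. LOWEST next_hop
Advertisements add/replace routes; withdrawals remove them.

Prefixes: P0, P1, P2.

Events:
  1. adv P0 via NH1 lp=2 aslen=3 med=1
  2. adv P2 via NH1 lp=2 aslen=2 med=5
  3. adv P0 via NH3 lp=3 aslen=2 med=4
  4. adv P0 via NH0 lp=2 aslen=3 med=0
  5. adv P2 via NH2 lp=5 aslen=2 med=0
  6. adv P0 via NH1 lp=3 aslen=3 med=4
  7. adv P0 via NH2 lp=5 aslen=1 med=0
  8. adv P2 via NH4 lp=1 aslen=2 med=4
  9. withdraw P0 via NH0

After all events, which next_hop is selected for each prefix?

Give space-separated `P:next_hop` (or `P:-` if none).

Answer: P0:NH2 P1:- P2:NH2

Derivation:
Op 1: best P0=NH1 P1=- P2=-
Op 2: best P0=NH1 P1=- P2=NH1
Op 3: best P0=NH3 P1=- P2=NH1
Op 4: best P0=NH3 P1=- P2=NH1
Op 5: best P0=NH3 P1=- P2=NH2
Op 6: best P0=NH3 P1=- P2=NH2
Op 7: best P0=NH2 P1=- P2=NH2
Op 8: best P0=NH2 P1=- P2=NH2
Op 9: best P0=NH2 P1=- P2=NH2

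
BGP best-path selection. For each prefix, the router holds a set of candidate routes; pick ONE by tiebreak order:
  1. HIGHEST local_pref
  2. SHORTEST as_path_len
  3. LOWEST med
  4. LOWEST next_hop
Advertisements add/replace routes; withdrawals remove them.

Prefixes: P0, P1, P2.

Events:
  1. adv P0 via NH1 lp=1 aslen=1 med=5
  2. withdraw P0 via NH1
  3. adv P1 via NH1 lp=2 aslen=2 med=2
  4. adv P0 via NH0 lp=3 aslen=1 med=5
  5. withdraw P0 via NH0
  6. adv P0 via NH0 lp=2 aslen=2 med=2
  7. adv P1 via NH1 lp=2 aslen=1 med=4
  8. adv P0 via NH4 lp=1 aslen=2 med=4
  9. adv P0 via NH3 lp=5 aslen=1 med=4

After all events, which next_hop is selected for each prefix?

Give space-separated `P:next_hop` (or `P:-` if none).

Answer: P0:NH3 P1:NH1 P2:-

Derivation:
Op 1: best P0=NH1 P1=- P2=-
Op 2: best P0=- P1=- P2=-
Op 3: best P0=- P1=NH1 P2=-
Op 4: best P0=NH0 P1=NH1 P2=-
Op 5: best P0=- P1=NH1 P2=-
Op 6: best P0=NH0 P1=NH1 P2=-
Op 7: best P0=NH0 P1=NH1 P2=-
Op 8: best P0=NH0 P1=NH1 P2=-
Op 9: best P0=NH3 P1=NH1 P2=-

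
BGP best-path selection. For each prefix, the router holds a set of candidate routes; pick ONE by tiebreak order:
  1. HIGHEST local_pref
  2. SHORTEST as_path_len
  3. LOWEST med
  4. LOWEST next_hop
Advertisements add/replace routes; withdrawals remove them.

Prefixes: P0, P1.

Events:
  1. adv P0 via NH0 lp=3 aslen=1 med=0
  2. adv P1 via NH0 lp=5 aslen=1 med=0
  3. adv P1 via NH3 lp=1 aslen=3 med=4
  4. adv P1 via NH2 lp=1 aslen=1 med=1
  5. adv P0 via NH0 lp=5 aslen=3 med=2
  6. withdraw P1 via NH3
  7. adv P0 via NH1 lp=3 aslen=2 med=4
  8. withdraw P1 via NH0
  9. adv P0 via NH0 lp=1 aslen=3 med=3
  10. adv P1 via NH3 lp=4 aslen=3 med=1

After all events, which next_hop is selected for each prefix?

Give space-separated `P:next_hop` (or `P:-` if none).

Op 1: best P0=NH0 P1=-
Op 2: best P0=NH0 P1=NH0
Op 3: best P0=NH0 P1=NH0
Op 4: best P0=NH0 P1=NH0
Op 5: best P0=NH0 P1=NH0
Op 6: best P0=NH0 P1=NH0
Op 7: best P0=NH0 P1=NH0
Op 8: best P0=NH0 P1=NH2
Op 9: best P0=NH1 P1=NH2
Op 10: best P0=NH1 P1=NH3

Answer: P0:NH1 P1:NH3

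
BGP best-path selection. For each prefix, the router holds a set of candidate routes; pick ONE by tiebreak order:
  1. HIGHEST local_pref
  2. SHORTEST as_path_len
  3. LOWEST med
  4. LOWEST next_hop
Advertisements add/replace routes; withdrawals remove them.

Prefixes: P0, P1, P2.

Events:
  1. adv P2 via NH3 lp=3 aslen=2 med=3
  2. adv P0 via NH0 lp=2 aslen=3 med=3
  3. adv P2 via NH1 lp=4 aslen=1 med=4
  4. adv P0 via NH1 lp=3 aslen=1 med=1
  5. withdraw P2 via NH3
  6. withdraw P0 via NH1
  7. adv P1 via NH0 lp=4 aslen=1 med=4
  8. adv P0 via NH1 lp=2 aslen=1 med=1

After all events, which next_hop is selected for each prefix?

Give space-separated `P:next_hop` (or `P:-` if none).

Op 1: best P0=- P1=- P2=NH3
Op 2: best P0=NH0 P1=- P2=NH3
Op 3: best P0=NH0 P1=- P2=NH1
Op 4: best P0=NH1 P1=- P2=NH1
Op 5: best P0=NH1 P1=- P2=NH1
Op 6: best P0=NH0 P1=- P2=NH1
Op 7: best P0=NH0 P1=NH0 P2=NH1
Op 8: best P0=NH1 P1=NH0 P2=NH1

Answer: P0:NH1 P1:NH0 P2:NH1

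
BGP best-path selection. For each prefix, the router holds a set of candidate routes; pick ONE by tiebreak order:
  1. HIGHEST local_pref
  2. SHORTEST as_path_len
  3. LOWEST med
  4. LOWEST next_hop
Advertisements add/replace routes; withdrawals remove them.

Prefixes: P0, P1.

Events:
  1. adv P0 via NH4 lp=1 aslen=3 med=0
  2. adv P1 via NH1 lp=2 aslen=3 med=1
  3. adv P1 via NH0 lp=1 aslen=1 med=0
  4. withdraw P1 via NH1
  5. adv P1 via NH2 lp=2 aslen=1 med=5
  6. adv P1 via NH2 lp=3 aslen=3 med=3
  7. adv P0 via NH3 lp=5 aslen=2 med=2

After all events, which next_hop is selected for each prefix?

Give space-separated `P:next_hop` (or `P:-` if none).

Answer: P0:NH3 P1:NH2

Derivation:
Op 1: best P0=NH4 P1=-
Op 2: best P0=NH4 P1=NH1
Op 3: best P0=NH4 P1=NH1
Op 4: best P0=NH4 P1=NH0
Op 5: best P0=NH4 P1=NH2
Op 6: best P0=NH4 P1=NH2
Op 7: best P0=NH3 P1=NH2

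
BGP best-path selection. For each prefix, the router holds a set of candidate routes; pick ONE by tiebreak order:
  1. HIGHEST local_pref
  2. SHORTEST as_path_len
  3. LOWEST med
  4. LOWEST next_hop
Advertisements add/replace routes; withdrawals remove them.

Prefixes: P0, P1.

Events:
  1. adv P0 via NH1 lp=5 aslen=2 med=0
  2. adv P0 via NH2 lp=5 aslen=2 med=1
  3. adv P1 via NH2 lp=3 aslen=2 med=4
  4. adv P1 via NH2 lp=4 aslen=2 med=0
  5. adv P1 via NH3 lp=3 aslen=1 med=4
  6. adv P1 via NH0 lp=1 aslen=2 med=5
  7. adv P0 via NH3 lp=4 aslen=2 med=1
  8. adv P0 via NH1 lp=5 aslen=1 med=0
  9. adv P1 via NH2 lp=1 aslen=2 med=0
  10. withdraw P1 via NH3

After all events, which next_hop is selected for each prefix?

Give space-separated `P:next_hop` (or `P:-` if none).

Op 1: best P0=NH1 P1=-
Op 2: best P0=NH1 P1=-
Op 3: best P0=NH1 P1=NH2
Op 4: best P0=NH1 P1=NH2
Op 5: best P0=NH1 P1=NH2
Op 6: best P0=NH1 P1=NH2
Op 7: best P0=NH1 P1=NH2
Op 8: best P0=NH1 P1=NH2
Op 9: best P0=NH1 P1=NH3
Op 10: best P0=NH1 P1=NH2

Answer: P0:NH1 P1:NH2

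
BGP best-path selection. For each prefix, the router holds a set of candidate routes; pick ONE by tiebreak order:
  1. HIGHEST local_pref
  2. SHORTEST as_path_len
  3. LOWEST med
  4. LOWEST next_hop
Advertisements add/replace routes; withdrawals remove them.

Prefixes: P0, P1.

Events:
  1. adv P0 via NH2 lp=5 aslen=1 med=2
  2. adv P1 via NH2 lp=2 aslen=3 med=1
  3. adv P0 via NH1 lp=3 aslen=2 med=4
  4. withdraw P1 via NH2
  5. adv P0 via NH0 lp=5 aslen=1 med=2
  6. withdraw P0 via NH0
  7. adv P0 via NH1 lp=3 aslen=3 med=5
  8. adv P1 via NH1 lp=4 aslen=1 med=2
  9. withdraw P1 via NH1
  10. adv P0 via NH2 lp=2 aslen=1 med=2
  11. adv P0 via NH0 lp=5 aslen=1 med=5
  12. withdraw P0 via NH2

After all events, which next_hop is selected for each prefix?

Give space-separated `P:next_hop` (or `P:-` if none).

Op 1: best P0=NH2 P1=-
Op 2: best P0=NH2 P1=NH2
Op 3: best P0=NH2 P1=NH2
Op 4: best P0=NH2 P1=-
Op 5: best P0=NH0 P1=-
Op 6: best P0=NH2 P1=-
Op 7: best P0=NH2 P1=-
Op 8: best P0=NH2 P1=NH1
Op 9: best P0=NH2 P1=-
Op 10: best P0=NH1 P1=-
Op 11: best P0=NH0 P1=-
Op 12: best P0=NH0 P1=-

Answer: P0:NH0 P1:-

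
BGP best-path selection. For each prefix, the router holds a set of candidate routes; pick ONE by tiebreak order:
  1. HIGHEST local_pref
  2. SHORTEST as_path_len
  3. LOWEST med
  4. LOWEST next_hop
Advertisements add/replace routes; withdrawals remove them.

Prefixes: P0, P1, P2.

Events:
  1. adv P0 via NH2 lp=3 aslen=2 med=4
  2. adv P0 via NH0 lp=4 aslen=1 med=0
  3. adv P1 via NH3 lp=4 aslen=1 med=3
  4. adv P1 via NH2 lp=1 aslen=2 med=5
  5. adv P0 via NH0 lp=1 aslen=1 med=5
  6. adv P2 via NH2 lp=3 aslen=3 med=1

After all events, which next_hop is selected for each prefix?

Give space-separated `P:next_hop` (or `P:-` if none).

Answer: P0:NH2 P1:NH3 P2:NH2

Derivation:
Op 1: best P0=NH2 P1=- P2=-
Op 2: best P0=NH0 P1=- P2=-
Op 3: best P0=NH0 P1=NH3 P2=-
Op 4: best P0=NH0 P1=NH3 P2=-
Op 5: best P0=NH2 P1=NH3 P2=-
Op 6: best P0=NH2 P1=NH3 P2=NH2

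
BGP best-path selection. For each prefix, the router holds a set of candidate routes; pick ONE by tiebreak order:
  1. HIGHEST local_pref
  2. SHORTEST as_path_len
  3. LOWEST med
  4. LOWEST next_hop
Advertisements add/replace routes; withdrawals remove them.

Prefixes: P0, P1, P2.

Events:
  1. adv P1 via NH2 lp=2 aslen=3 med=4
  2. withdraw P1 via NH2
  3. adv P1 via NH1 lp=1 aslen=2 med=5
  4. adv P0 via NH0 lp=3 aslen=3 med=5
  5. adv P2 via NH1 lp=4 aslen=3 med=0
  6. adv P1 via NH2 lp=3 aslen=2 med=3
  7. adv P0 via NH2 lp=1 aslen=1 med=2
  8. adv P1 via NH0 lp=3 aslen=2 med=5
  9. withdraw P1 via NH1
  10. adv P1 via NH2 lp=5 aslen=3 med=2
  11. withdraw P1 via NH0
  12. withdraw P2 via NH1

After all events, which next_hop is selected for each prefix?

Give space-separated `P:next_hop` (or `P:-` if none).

Answer: P0:NH0 P1:NH2 P2:-

Derivation:
Op 1: best P0=- P1=NH2 P2=-
Op 2: best P0=- P1=- P2=-
Op 3: best P0=- P1=NH1 P2=-
Op 4: best P0=NH0 P1=NH1 P2=-
Op 5: best P0=NH0 P1=NH1 P2=NH1
Op 6: best P0=NH0 P1=NH2 P2=NH1
Op 7: best P0=NH0 P1=NH2 P2=NH1
Op 8: best P0=NH0 P1=NH2 P2=NH1
Op 9: best P0=NH0 P1=NH2 P2=NH1
Op 10: best P0=NH0 P1=NH2 P2=NH1
Op 11: best P0=NH0 P1=NH2 P2=NH1
Op 12: best P0=NH0 P1=NH2 P2=-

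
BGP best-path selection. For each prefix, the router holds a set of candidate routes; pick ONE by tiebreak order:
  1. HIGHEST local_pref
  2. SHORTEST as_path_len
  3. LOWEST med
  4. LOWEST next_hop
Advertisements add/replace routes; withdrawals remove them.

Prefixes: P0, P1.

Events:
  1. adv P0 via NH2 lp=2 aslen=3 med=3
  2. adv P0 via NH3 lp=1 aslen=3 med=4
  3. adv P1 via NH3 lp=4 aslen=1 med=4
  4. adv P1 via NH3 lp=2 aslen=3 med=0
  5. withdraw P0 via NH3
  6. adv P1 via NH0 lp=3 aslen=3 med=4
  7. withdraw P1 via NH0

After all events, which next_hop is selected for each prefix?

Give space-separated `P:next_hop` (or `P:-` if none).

Op 1: best P0=NH2 P1=-
Op 2: best P0=NH2 P1=-
Op 3: best P0=NH2 P1=NH3
Op 4: best P0=NH2 P1=NH3
Op 5: best P0=NH2 P1=NH3
Op 6: best P0=NH2 P1=NH0
Op 7: best P0=NH2 P1=NH3

Answer: P0:NH2 P1:NH3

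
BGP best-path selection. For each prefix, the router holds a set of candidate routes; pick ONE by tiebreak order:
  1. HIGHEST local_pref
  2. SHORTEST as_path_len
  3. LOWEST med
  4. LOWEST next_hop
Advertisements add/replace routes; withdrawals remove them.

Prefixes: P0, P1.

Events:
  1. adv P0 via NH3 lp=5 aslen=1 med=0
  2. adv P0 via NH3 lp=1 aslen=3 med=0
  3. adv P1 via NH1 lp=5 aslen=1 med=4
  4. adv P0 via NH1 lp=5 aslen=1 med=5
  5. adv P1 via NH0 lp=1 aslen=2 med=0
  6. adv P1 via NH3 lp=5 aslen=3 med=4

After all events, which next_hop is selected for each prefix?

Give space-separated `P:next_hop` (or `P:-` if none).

Answer: P0:NH1 P1:NH1

Derivation:
Op 1: best P0=NH3 P1=-
Op 2: best P0=NH3 P1=-
Op 3: best P0=NH3 P1=NH1
Op 4: best P0=NH1 P1=NH1
Op 5: best P0=NH1 P1=NH1
Op 6: best P0=NH1 P1=NH1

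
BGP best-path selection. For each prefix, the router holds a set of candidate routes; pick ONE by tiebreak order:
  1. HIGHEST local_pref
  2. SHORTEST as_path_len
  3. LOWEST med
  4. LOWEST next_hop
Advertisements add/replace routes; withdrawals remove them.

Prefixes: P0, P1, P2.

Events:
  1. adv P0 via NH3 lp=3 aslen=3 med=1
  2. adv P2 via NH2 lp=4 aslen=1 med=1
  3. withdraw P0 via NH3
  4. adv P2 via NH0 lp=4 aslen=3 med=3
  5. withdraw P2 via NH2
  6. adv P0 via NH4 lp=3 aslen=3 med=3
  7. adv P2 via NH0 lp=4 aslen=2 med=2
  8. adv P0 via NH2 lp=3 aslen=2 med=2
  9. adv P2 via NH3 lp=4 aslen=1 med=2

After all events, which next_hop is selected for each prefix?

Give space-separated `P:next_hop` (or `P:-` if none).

Answer: P0:NH2 P1:- P2:NH3

Derivation:
Op 1: best P0=NH3 P1=- P2=-
Op 2: best P0=NH3 P1=- P2=NH2
Op 3: best P0=- P1=- P2=NH2
Op 4: best P0=- P1=- P2=NH2
Op 5: best P0=- P1=- P2=NH0
Op 6: best P0=NH4 P1=- P2=NH0
Op 7: best P0=NH4 P1=- P2=NH0
Op 8: best P0=NH2 P1=- P2=NH0
Op 9: best P0=NH2 P1=- P2=NH3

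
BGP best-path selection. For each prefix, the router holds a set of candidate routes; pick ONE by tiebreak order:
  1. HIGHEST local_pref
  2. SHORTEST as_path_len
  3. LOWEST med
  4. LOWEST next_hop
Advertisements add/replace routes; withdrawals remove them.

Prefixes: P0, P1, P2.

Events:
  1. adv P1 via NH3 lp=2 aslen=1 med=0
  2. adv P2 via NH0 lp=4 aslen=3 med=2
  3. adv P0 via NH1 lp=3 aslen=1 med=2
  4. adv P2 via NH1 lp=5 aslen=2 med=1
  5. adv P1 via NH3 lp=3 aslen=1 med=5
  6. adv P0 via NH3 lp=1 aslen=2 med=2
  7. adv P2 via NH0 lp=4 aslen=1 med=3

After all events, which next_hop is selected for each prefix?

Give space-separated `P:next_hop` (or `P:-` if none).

Answer: P0:NH1 P1:NH3 P2:NH1

Derivation:
Op 1: best P0=- P1=NH3 P2=-
Op 2: best P0=- P1=NH3 P2=NH0
Op 3: best P0=NH1 P1=NH3 P2=NH0
Op 4: best P0=NH1 P1=NH3 P2=NH1
Op 5: best P0=NH1 P1=NH3 P2=NH1
Op 6: best P0=NH1 P1=NH3 P2=NH1
Op 7: best P0=NH1 P1=NH3 P2=NH1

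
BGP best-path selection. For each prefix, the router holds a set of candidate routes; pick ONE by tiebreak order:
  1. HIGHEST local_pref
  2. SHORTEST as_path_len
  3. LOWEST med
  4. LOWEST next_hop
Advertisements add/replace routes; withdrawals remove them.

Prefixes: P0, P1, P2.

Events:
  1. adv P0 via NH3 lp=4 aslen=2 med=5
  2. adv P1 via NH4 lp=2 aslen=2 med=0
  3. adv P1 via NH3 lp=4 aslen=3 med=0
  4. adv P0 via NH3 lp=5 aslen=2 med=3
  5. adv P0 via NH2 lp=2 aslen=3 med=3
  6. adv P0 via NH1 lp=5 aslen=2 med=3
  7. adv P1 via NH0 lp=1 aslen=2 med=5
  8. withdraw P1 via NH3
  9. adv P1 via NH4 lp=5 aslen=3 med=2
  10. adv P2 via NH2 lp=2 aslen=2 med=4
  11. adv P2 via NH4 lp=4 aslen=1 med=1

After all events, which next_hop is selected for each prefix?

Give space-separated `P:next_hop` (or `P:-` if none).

Answer: P0:NH1 P1:NH4 P2:NH4

Derivation:
Op 1: best P0=NH3 P1=- P2=-
Op 2: best P0=NH3 P1=NH4 P2=-
Op 3: best P0=NH3 P1=NH3 P2=-
Op 4: best P0=NH3 P1=NH3 P2=-
Op 5: best P0=NH3 P1=NH3 P2=-
Op 6: best P0=NH1 P1=NH3 P2=-
Op 7: best P0=NH1 P1=NH3 P2=-
Op 8: best P0=NH1 P1=NH4 P2=-
Op 9: best P0=NH1 P1=NH4 P2=-
Op 10: best P0=NH1 P1=NH4 P2=NH2
Op 11: best P0=NH1 P1=NH4 P2=NH4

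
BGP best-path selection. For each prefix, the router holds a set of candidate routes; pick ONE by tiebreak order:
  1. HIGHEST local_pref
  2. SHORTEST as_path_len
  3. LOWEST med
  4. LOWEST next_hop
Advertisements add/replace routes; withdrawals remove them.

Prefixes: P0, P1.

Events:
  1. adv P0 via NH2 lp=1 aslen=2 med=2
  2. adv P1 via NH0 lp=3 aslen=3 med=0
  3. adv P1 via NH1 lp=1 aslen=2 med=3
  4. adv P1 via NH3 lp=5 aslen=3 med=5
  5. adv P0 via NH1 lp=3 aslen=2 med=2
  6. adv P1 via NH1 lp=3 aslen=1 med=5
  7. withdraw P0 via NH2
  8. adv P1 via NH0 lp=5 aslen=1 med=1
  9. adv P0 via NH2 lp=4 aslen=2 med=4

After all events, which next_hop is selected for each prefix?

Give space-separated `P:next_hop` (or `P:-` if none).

Op 1: best P0=NH2 P1=-
Op 2: best P0=NH2 P1=NH0
Op 3: best P0=NH2 P1=NH0
Op 4: best P0=NH2 P1=NH3
Op 5: best P0=NH1 P1=NH3
Op 6: best P0=NH1 P1=NH3
Op 7: best P0=NH1 P1=NH3
Op 8: best P0=NH1 P1=NH0
Op 9: best P0=NH2 P1=NH0

Answer: P0:NH2 P1:NH0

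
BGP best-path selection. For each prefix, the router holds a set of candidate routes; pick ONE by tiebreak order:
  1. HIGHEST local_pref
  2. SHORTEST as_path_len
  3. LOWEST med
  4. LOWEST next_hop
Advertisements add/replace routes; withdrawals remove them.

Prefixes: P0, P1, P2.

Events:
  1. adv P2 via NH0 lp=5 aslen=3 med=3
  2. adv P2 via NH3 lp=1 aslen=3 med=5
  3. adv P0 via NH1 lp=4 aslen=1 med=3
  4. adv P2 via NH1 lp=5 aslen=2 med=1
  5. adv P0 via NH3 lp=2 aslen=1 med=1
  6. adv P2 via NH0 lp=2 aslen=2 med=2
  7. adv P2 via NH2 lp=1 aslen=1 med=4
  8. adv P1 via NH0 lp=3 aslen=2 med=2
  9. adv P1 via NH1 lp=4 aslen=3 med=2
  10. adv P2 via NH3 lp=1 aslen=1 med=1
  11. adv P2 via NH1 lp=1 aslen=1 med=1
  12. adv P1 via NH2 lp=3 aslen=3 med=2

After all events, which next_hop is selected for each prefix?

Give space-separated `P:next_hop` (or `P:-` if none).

Answer: P0:NH1 P1:NH1 P2:NH0

Derivation:
Op 1: best P0=- P1=- P2=NH0
Op 2: best P0=- P1=- P2=NH0
Op 3: best P0=NH1 P1=- P2=NH0
Op 4: best P0=NH1 P1=- P2=NH1
Op 5: best P0=NH1 P1=- P2=NH1
Op 6: best P0=NH1 P1=- P2=NH1
Op 7: best P0=NH1 P1=- P2=NH1
Op 8: best P0=NH1 P1=NH0 P2=NH1
Op 9: best P0=NH1 P1=NH1 P2=NH1
Op 10: best P0=NH1 P1=NH1 P2=NH1
Op 11: best P0=NH1 P1=NH1 P2=NH0
Op 12: best P0=NH1 P1=NH1 P2=NH0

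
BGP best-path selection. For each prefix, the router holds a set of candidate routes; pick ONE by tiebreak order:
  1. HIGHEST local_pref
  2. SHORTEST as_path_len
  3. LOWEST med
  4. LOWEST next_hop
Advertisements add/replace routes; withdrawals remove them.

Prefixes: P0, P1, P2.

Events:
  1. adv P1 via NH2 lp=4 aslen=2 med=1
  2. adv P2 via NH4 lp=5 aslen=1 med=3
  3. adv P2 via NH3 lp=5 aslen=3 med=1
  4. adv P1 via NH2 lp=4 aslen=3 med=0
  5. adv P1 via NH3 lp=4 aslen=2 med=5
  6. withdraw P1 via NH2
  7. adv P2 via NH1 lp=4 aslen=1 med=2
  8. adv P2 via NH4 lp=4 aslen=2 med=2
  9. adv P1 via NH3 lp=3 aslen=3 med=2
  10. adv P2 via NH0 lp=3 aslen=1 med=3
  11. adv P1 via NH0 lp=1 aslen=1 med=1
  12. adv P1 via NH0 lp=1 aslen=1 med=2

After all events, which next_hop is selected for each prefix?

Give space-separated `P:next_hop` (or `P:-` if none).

Answer: P0:- P1:NH3 P2:NH3

Derivation:
Op 1: best P0=- P1=NH2 P2=-
Op 2: best P0=- P1=NH2 P2=NH4
Op 3: best P0=- P1=NH2 P2=NH4
Op 4: best P0=- P1=NH2 P2=NH4
Op 5: best P0=- P1=NH3 P2=NH4
Op 6: best P0=- P1=NH3 P2=NH4
Op 7: best P0=- P1=NH3 P2=NH4
Op 8: best P0=- P1=NH3 P2=NH3
Op 9: best P0=- P1=NH3 P2=NH3
Op 10: best P0=- P1=NH3 P2=NH3
Op 11: best P0=- P1=NH3 P2=NH3
Op 12: best P0=- P1=NH3 P2=NH3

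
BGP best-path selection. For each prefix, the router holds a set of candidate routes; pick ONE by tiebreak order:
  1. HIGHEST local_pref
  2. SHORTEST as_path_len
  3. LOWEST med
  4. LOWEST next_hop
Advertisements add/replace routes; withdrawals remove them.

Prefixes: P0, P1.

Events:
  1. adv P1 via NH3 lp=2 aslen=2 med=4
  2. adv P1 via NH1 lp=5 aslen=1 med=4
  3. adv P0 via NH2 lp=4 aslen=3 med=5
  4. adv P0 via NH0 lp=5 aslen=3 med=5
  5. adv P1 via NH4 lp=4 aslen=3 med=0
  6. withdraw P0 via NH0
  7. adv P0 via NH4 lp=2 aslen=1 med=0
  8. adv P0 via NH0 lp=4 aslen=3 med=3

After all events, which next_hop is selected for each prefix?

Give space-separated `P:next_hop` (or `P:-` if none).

Op 1: best P0=- P1=NH3
Op 2: best P0=- P1=NH1
Op 3: best P0=NH2 P1=NH1
Op 4: best P0=NH0 P1=NH1
Op 5: best P0=NH0 P1=NH1
Op 6: best P0=NH2 P1=NH1
Op 7: best P0=NH2 P1=NH1
Op 8: best P0=NH0 P1=NH1

Answer: P0:NH0 P1:NH1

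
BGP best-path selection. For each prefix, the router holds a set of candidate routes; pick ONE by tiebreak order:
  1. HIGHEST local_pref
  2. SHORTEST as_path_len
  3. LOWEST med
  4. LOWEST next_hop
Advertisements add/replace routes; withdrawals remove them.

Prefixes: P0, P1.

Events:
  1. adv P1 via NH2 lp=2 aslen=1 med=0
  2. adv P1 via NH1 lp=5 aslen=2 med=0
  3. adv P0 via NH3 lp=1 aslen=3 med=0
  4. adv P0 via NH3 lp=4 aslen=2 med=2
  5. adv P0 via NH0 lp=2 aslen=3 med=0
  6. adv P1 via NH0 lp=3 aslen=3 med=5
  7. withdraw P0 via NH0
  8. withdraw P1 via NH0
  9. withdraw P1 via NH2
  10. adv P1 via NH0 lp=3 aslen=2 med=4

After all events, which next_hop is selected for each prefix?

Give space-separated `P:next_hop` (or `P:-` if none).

Op 1: best P0=- P1=NH2
Op 2: best P0=- P1=NH1
Op 3: best P0=NH3 P1=NH1
Op 4: best P0=NH3 P1=NH1
Op 5: best P0=NH3 P1=NH1
Op 6: best P0=NH3 P1=NH1
Op 7: best P0=NH3 P1=NH1
Op 8: best P0=NH3 P1=NH1
Op 9: best P0=NH3 P1=NH1
Op 10: best P0=NH3 P1=NH1

Answer: P0:NH3 P1:NH1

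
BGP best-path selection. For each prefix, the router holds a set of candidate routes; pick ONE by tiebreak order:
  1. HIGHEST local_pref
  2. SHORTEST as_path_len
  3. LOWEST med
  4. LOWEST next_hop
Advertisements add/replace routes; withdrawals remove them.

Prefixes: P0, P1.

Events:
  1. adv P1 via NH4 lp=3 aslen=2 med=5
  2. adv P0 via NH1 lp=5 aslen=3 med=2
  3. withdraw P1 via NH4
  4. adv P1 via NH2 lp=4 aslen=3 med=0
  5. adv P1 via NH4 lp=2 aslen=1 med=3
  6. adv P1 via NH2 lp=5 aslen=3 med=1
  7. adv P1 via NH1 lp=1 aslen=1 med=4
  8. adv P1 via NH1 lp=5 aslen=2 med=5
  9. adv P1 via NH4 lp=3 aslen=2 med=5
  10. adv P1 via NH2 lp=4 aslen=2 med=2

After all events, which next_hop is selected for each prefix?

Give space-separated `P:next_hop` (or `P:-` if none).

Op 1: best P0=- P1=NH4
Op 2: best P0=NH1 P1=NH4
Op 3: best P0=NH1 P1=-
Op 4: best P0=NH1 P1=NH2
Op 5: best P0=NH1 P1=NH2
Op 6: best P0=NH1 P1=NH2
Op 7: best P0=NH1 P1=NH2
Op 8: best P0=NH1 P1=NH1
Op 9: best P0=NH1 P1=NH1
Op 10: best P0=NH1 P1=NH1

Answer: P0:NH1 P1:NH1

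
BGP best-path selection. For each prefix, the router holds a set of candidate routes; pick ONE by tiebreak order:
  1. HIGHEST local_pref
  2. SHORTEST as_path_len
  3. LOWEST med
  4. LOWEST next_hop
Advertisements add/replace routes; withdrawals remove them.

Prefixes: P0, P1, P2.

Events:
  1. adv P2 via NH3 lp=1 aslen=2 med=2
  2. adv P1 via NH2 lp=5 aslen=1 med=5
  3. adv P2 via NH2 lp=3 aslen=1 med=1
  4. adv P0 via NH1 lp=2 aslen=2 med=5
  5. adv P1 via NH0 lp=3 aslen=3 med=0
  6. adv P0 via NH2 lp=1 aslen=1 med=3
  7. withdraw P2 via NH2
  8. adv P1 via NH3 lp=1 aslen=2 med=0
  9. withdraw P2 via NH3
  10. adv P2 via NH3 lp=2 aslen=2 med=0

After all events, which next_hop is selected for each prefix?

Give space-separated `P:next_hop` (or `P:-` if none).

Op 1: best P0=- P1=- P2=NH3
Op 2: best P0=- P1=NH2 P2=NH3
Op 3: best P0=- P1=NH2 P2=NH2
Op 4: best P0=NH1 P1=NH2 P2=NH2
Op 5: best P0=NH1 P1=NH2 P2=NH2
Op 6: best P0=NH1 P1=NH2 P2=NH2
Op 7: best P0=NH1 P1=NH2 P2=NH3
Op 8: best P0=NH1 P1=NH2 P2=NH3
Op 9: best P0=NH1 P1=NH2 P2=-
Op 10: best P0=NH1 P1=NH2 P2=NH3

Answer: P0:NH1 P1:NH2 P2:NH3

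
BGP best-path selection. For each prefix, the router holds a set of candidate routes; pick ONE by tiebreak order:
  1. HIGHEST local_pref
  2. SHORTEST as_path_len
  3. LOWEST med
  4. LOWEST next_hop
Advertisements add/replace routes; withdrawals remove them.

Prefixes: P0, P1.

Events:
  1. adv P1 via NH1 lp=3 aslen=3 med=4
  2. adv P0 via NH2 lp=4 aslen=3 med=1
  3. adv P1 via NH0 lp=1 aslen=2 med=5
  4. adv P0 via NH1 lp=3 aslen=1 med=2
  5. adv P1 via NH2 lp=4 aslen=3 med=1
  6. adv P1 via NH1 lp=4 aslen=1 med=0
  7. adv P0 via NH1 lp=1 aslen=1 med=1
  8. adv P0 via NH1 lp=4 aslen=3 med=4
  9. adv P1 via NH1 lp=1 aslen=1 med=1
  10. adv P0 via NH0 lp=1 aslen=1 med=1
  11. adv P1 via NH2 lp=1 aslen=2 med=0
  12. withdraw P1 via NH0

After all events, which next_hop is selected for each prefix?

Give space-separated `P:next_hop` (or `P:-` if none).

Op 1: best P0=- P1=NH1
Op 2: best P0=NH2 P1=NH1
Op 3: best P0=NH2 P1=NH1
Op 4: best P0=NH2 P1=NH1
Op 5: best P0=NH2 P1=NH2
Op 6: best P0=NH2 P1=NH1
Op 7: best P0=NH2 P1=NH1
Op 8: best P0=NH2 P1=NH1
Op 9: best P0=NH2 P1=NH2
Op 10: best P0=NH2 P1=NH2
Op 11: best P0=NH2 P1=NH1
Op 12: best P0=NH2 P1=NH1

Answer: P0:NH2 P1:NH1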